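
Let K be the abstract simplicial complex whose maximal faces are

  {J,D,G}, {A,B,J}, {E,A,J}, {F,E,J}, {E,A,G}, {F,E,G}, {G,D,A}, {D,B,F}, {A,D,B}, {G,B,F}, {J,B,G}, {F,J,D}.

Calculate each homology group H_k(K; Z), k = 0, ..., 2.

We work with the vertex ordering A < B < D < E < F < G < J. The simplices of K, each written with vertices in increasing order, are:

  0-simplices (7): A, B, D, E, F, G, J
  1-simplices (18): AB, AD, AE, AG, AJ, BD, BF, BG, BJ, DF, DG, DJ, EF, EG, EJ, FG, FJ, GJ
  2-simplices (12): ABD, ABJ, ADG, AEG, AEJ, BDF, BFG, BGJ, DFJ, DGJ, EFG, EFJ

so the chain groups are C_0 ≅ Z^7, C_1 ≅ Z^18, C_2 ≅ Z^12.

Boundary ∂_1: C_1 → C_0 maps an edge to its endpoints' difference, ∂[p,q] = q − p. For instance
  ∂AD = D − A.
The resulting 7×18 matrix has rank 6, and its Smith normal form has invariant factors (1,1,1,1,1,1).

Boundary ∂_2: C_2 → C_1 acts by ∂[p,q,r] = [q,r] − [p,r] + [p,q]. For instance
  ∂EFJ = FJ − EJ + EF,
  ∂BFG = FG − BG + BF.
As a 18×12 matrix over Z this has rank 12, with invariant factors (1,1,1,1,1,1,1,1,1,1,1,2).

Computing H_k = (kernel of ∂_k) / (image of ∂_{k+1}):

  H_0: rank C_0 − rank ∂_1 = 7 − 6 = 1, and the invariant factors of ∂_1 are all 1, so H_0 = Z.
  H_1: rank ker ∂_1 − rank ∂_2 = (18 − 6) − 12 = 0, and ∂_2 has invariant factor 2 > 1, so H_1 = Z/2Z.
  H_2: rank ker ∂_2 − rank ∂_3 = (12 − 12) − 0 = 0, and there is no ∂_3, so H_2 = 0.

H_0 = Z,  H_1 = Z/2Z,  H_2 = 0.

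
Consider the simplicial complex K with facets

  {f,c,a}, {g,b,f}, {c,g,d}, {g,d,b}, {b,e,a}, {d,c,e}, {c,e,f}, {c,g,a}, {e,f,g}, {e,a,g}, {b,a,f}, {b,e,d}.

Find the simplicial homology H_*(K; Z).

H_0 = Z,  H_1 = Z/2,  H_2 = 0.

Take the total order a < b < c < d < e < f < g on the vertex set. Then K (dimension 2) consists of the simplices:

  0-simplices (7): a, b, c, d, e, f, g
  1-simplices (18): ab, ac, ae, af, ag, bd, be, bf, bg, cd, ce, cf, cg, de, dg, ef, eg, fg
  2-simplices (12): abe, abf, acf, acg, aeg, bde, bdg, bfg, cde, cdg, cef, efg

Hence C_0 ≅ Z^7, C_1 ≅ Z^18, C_2 ≅ Z^12.

Boundary ∂_1: C_1 → C_0 is given by ∂[p,q] = [q] − [p]. For instance
  ∂ac = c − a.
As a 7×18 matrix over Z this has rank 6, with invariant factors (1,1,1,1,1,1).

The boundary map ∂_2: C_2 → C_1 acts by ∂[p,q,r] = [q,r] − [p,r] + [p,q]. For instance
  ∂bde = de − be + bd,
  ∂acg = cg − ag + ac.
The resulting 18×12 matrix has rank 12, and its Smith normal form has invariant factors (1,1,1,1,1,1,1,1,1,1,1,2).

Now H_k = ker ∂_k / im ∂_{k+1}, so:

  H_0: rank C_0 − rank ∂_1 = 7 − 6 = 1, and the invariant factors of ∂_1 are all 1, so H_0 ≅ Z.
  H_1: rank ker ∂_1 − rank ∂_2 = (18 − 6) − 12 = 0, and ∂_2 has invariant factor 2 > 1, so H_1 ≅ Z/2.
  H_2: rank ker ∂_2 − rank ∂_3 = (12 − 12) − 0 = 0, and there is no ∂_3, so H_2 ≅ 0.

As a check, the Euler characteristic is 7 − 18 + 12 = 1, which agrees with 1 − 0 + 0 = 1.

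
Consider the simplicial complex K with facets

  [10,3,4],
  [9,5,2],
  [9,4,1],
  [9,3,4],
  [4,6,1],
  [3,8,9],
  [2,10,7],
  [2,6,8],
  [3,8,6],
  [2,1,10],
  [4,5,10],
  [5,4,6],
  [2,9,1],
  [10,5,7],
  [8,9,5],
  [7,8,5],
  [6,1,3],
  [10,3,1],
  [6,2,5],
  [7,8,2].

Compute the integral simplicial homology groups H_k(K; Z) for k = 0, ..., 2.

H_0 ≅ Z,  H_1 ≅ Z ⊕ Z/2,  H_2 = 0.

Take the total order 1 < 2 < 3 < 4 < 5 < 6 < 7 < 8 < 9 < 10 on the vertex set. Then K (dimension 2) consists of the simplices:

  0-simplices (10): [1], [2], [3], [4], [5], [6], [7], [8], [9], [10]
  1-simplices (30): (30 of them)
  2-simplices (20): (20 of them)

so the chain groups are C_0 ≅ Z^10, C_1 ≅ Z^30, C_2 ≅ Z^20.

∂_1: C_1 → C_0 is given by ∂[p,q] = [q] − [p].
As a 10×30 matrix over Z this has rank 9, with invariant factors (1,1,1,1,1,1,1,1,1).

∂_2: C_2 → C_1 acts by ∂[p,q,r] = [q,r] − [p,r] + [p,q]. For instance
  ∂[3,4,9] = [4,9] − [3,9] + [3,4],
  ∂[3,4,10] = [4,10] − [3,10] + [3,4].
This gives a 30×20 integer matrix of rank 20; reducing to Smith normal form yields diagonal entries (1,1,1,1,1,1,1,1,1,1,1,1,1,1,1,1,1,1,1,2).

Reading off H_k = ker ∂_k / im ∂_{k+1}:

  H_0: rank C_0 − rank ∂_1 = 10 − 9 = 1, and the invariant factors of ∂_1 are all 1, so H_0 = Z.
  H_1: rank ker ∂_1 − rank ∂_2 = (30 − 9) − 20 = 1, and ∂_2 has invariant factor 2 > 1, so H_1 = Z ⊕ Z/2.
  H_2: rank ker ∂_2 − rank ∂_3 = (20 − 20) − 0 = 0, and there is no ∂_3, so H_2 = 0.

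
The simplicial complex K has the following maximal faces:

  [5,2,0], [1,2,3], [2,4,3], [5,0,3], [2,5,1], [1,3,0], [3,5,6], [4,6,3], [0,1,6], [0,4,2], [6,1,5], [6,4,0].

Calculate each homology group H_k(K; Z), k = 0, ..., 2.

H_0 = Z,  H_1 = Z/2,  H_2 = 0.

We work with the vertex ordering 0 < 1 < 2 < 3 < 4 < 5 < 6. The simplices of K, each written with vertices in increasing order, are:

  0-simplices (7): [0], [1], [2], [3], [4], [5], [6]
  1-simplices (18): [0,1], [0,2], [0,3], [0,4], [0,5], [0,6], [1,2], [1,3], [1,5], [1,6], [2,3], [2,4], [2,5], [3,4], [3,5], [3,6], [4,6], [5,6]
  2-simplices (12): [0,1,3], [0,1,6], [0,2,4], [0,2,5], [0,3,5], [0,4,6], [1,2,3], [1,2,5], [1,5,6], [2,3,4], [3,4,6], [3,5,6]

so the chain groups are C_0 ≅ Z^7, C_1 ≅ Z^18, C_2 ≅ Z^12.

The boundary map ∂_1: C_1 → C_0 is given by ∂[p,q] = [q] − [p].
This gives a 7×18 integer matrix of rank 6; reducing to Smith normal form yields diagonal entries (1,1,1,1,1,1).

∂_2: C_2 → C_1 maps a triangle to the signed sum of its edges. For instance
  ∂[0,2,5] = [2,5] − [0,5] + [0,2],
  ∂[1,2,5] = [2,5] − [1,5] + [1,2].
The 18×12 boundary matrix has rank 12 and Smith normal form diag(1,1,1,1,1,1,1,1,1,1,1,2).

Reading off H_k = ker ∂_k / im ∂_{k+1}:

  H_0: rank C_0 − rank ∂_1 = 7 − 6 = 1, and the invariant factors of ∂_1 are all 1, so H_0 ≅ Z.
  H_1: rank ker ∂_1 − rank ∂_2 = (18 − 6) − 12 = 0, and ∂_2 has invariant factor 2 > 1, so H_1 ≅ Z/2.
  H_2: rank ker ∂_2 − rank ∂_3 = (12 − 12) − 0 = 0, and there is no ∂_3, so H_2 ≅ 0.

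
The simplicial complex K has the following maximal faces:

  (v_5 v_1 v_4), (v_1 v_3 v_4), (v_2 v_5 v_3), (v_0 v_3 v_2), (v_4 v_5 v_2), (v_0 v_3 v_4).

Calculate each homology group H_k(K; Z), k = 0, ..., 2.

H_0 = Z,  H_1 = Z,  H_2 = 0.

Fix the vertex order v_0 < v_1 < v_2 < v_3 < v_4 < v_5 and write every simplex with vertices in increasing order. Then dim K = 2 and the simplices of K are:

  0-simplices (6): [v_0], [v_1], [v_2], [v_3], [v_4], [v_5]
  1-simplices (12): [v_0,v_2], [v_0,v_3], [v_0,v_4], [v_1,v_3], [v_1,v_4], [v_1,v_5], [v_2,v_3], [v_2,v_4], [v_2,v_5], [v_3,v_4], [v_3,v_5], [v_4,v_5]
  2-simplices (6): [v_0,v_2,v_3], [v_0,v_3,v_4], [v_1,v_3,v_4], [v_1,v_4,v_5], [v_2,v_3,v_5], [v_2,v_4,v_5]

so the chain groups are C_0 ≅ Z^6, C_1 ≅ Z^12, C_2 ≅ Z^6.

Boundary ∂_1: C_1 → C_0 is given by ∂[p,q] = [q] − [p]. For instance
  ∂[v_4,v_5] = [v_5] − [v_4].
As a 6×12 matrix over Z this has rank 5, with invariant factors (1,1,1,1,1).

Boundary ∂_2: C_2 → C_1 sends each 2-simplex [p,q,r] to [q,r] − [p,r] + [p,q]. For instance
  ∂[v_1,v_4,v_5] = [v_4,v_5] − [v_1,v_5] + [v_1,v_4],
  ∂[v_0,v_3,v_4] = [v_3,v_4] − [v_0,v_4] + [v_0,v_3].
This gives a 12×6 integer matrix of rank 6; reducing to Smith normal form yields diagonal entries (1,1,1,1,1,1).

Computing H_k = (kernel of ∂_k) / (image of ∂_{k+1}):

  H_0: rank C_0 − rank ∂_1 = 6 − 5 = 1, and the invariant factors of ∂_1 are all 1, so H_0 = Z.
  H_1: rank ker ∂_1 − rank ∂_2 = (12 − 5) − 6 = 1, and the invariant factors of ∂_2 are all 1, so H_1 = Z.
  H_2: rank ker ∂_2 − rank ∂_3 = (6 − 6) − 0 = 0, and there is no ∂_3, so H_2 = 0.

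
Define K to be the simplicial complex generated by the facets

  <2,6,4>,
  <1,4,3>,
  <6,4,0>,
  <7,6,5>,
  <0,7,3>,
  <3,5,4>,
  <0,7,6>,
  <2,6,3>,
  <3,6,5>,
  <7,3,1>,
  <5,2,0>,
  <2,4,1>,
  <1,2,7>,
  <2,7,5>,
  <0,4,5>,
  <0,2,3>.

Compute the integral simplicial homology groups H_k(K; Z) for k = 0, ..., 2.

Order the vertices as 0 < 1 < 2 < 3 < 4 < 5 < 6 < 7. Listing each simplex with vertices in this order, K has dimension 2 with simplices:

  0-simplices (8): [0], [1], [2], [3], [4], [5], [6], [7]
  1-simplices (24): (24 of them)
  2-simplices (16): [0,2,3], [0,2,5], [0,3,7], [0,4,5], [0,4,6], [0,6,7], [1,2,4], [1,2,7], [1,3,4], [1,3,7], [2,3,6], [2,4,6], [2,5,7], [3,4,5], [3,5,6], [5,6,7]

giving chain groups C_0 ≅ Z^8, C_1 ≅ Z^24, C_2 ≅ Z^16.

The boundary map ∂_1: C_1 → C_0 sends each edge [p,q] (with p < q) to q − p.
The resulting 8×24 matrix has rank 7, and its Smith normal form has invariant factors (1,1,1,1,1,1,1).

Boundary ∂_2: C_2 → C_1 sends each 2-simplex [p,q,r] to [q,r] − [p,r] + [p,q]. For instance
  ∂[3,4,5] = [4,5] − [3,5] + [3,4],
  ∂[1,3,7] = [3,7] − [1,7] + [1,3].
This gives a 24×16 integer matrix of rank 15; reducing to Smith normal form yields diagonal entries (1,1,1,1,1,1,1,1,1,1,1,1,1,1,1).

From H_k ≅ ker(∂_k) / im(∂_{k+1}) we obtain:

  H_0: rank C_0 − rank ∂_1 = 8 − 7 = 1, and the invariant factors of ∂_1 are all 1, so H_0 ≅ Z.
  H_1: rank ker ∂_1 − rank ∂_2 = (24 − 7) − 15 = 2, and the invariant factors of ∂_2 are all 1, so H_1 ≅ Z^2.
  H_2: rank ker ∂_2 − rank ∂_3 = (16 − 15) − 0 = 1, and there is no ∂_3, so H_2 ≅ Z.

H_0 = Z,  H_1 = Z^2,  H_2 = Z.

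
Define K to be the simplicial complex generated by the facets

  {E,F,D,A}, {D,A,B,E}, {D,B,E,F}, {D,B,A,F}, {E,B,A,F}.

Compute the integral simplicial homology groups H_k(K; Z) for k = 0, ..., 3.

H_0 = Z,  H_1 = 0,  H_2 = 0,  H_3 = Z.

Order the vertices as A < B < D < E < F. Listing each simplex with vertices in this order, K has dimension 3 with simplices:

  0-simplices (5): A, B, D, E, F
  1-simplices (10): AB, AD, AE, AF, BD, BE, BF, DE, DF, EF
  2-simplices (10): ABD, ABE, ABF, ADE, ADF, AEF, BDE, BDF, BEF, DEF
  3-simplices (5): ABDE, ABDF, ABEF, ADEF, BDEF

Hence C_0 ≅ Z^5, C_1 ≅ Z^10, C_2 ≅ Z^10, C_3 ≅ Z^5.

Boundary ∂_1: C_1 → C_0 sends each edge [p,q] (with p < q) to q − p.
This gives a 5×10 integer matrix of rank 4; reducing to Smith normal form yields diagonal entries (1,1,1,1).

∂_2: C_2 → C_1 acts by ∂[p,q,r] = [q,r] − [p,r] + [p,q]. For instance
  ∂AEF = EF − AF + AE,
  ∂ADE = DE − AE + AD.
This gives a 10×10 integer matrix of rank 6; reducing to Smith normal form yields diagonal entries (1,1,1,1,1,1).

∂_3: C_3 → C_2 sends each 3-simplex σ to the alternating sum Σ_i (−1)^i (σ with its i-th vertex removed). For instance
  ∂ABDE = BDE − ADE + ABE − ABD,
  ∂ABDF = BDF − ADF + ABF − ABD.
The 10×5 boundary matrix has rank 4 and Smith normal form diag(1,1,1,1).

Computing H_k = (kernel of ∂_k) / (image of ∂_{k+1}):

  H_0: rank C_0 − rank ∂_1 = 5 − 4 = 1, and the invariant factors of ∂_1 are all 1, so H_0 ≅ Z.
  H_1: rank ker ∂_1 − rank ∂_2 = (10 − 4) − 6 = 0, and the invariant factors of ∂_2 are all 1, so H_1 ≅ 0.
  H_2: rank ker ∂_2 − rank ∂_3 = (10 − 6) − 4 = 0, and the invariant factors of ∂_3 are all 1, so H_2 ≅ 0.
  H_3: rank ker ∂_3 − rank ∂_4 = (5 − 4) − 0 = 1, and there is no ∂_4, so H_3 ≅ Z.

As a check, the Euler characteristic is 5 − 10 + 10 − 5 = 0, which agrees with 1 − 0 + 0 − 1 = 0.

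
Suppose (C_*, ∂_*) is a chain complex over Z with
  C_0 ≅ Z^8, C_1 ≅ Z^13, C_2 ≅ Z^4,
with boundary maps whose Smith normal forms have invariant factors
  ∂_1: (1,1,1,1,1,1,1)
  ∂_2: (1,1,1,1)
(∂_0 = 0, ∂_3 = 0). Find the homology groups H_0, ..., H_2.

H_0 = Z,  H_1 = Z^2,  H_2 = 0.

H_0: b_0 = 8 − 0 − 7 = 1; torsion from ∂_1 factors > 1: none. So H_0 = Z.
H_1: b_1 = 13 − 7 − 4 = 2; torsion from ∂_2 factors > 1: none. So H_1 = Z^2.
H_2: b_2 = 4 − 4 − 0 = 0; torsion from ∂_3 factors > 1: none. So H_2 = 0.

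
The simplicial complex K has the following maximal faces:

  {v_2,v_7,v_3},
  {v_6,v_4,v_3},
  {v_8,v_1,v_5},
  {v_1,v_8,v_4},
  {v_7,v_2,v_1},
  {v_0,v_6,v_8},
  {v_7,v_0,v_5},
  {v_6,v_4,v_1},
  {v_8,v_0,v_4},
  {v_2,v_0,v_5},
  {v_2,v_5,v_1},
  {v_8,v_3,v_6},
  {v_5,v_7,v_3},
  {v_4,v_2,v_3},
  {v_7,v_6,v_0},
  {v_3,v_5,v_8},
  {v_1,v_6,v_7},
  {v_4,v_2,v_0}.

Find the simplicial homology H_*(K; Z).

H_0 ≅ Z,  H_1 ≅ Z ⊕ Z/2Z,  H_2 = 0.

K has 9 vertices, 27 edges, 18 triangles.
rank ∂_0 = 0, rank ∂_1 = 8 ⇒ b_0 = 9 − 0 − 8 = 1; all invariant factors of ∂_1 are 1 so no torsion. So H_0 = Z.
rank ∂_1 = 8, rank ∂_2 = 18 ⇒ b_1 = 27 − 8 − 18 = 1; ∂_2 has invariant factor(s) [2] giving torsion. So H_1 = Z ⊕ Z/2Z.
rank ∂_2 = 18, rank ∂_3 = 0 ⇒ b_2 = 18 − 18 − 0 = 0. So H_2 = 0.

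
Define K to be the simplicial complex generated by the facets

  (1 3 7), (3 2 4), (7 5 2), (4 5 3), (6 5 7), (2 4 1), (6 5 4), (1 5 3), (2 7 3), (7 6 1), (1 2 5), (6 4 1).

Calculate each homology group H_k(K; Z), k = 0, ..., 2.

H_0 = Z,  H_1 = Z_2,  H_2 = 0.

We work with the vertex ordering 1 < 2 < 3 < 4 < 5 < 6 < 7. The simplices of K, each written with vertices in increasing order, are:

  0-simplices (7): [1], [2], [3], [4], [5], [6], [7]
  1-simplices (18): [1,2], [1,3], [1,4], [1,5], [1,6], [1,7], [2,3], [2,4], [2,5], [2,7], [3,4], [3,5], [3,7], [4,5], [4,6], [5,6], [5,7], [6,7]
  2-simplices (12): [1,2,4], [1,2,5], [1,3,5], [1,3,7], [1,4,6], [1,6,7], [2,3,4], [2,3,7], [2,5,7], [3,4,5], [4,5,6], [5,6,7]

Hence C_0 ≅ Z^7, C_1 ≅ Z^18, C_2 ≅ Z^12.

Boundary ∂_1: C_1 → C_0 sends each edge [p,q] (with p < q) to q − p. For instance
  ∂[1,6] = [6] − [1].
As a 7×18 matrix over Z this has rank 6, with invariant factors (1,1,1,1,1,1).

Boundary ∂_2: C_2 → C_1 acts by ∂[p,q,r] = [q,r] − [p,r] + [p,q]. For instance
  ∂[1,6,7] = [6,7] − [1,7] + [1,6],
  ∂[1,2,5] = [2,5] − [1,5] + [1,2].
The 18×12 boundary matrix has rank 12 and Smith normal form diag(1,1,1,1,1,1,1,1,1,1,1,2).

Reading off H_k = ker ∂_k / im ∂_{k+1}:

  H_0: rank C_0 − rank ∂_1 = 7 − 6 = 1, and the invariant factors of ∂_1 are all 1, so H_0 = Z.
  H_1: rank ker ∂_1 − rank ∂_2 = (18 − 6) − 12 = 0, and ∂_2 has invariant factor 2 > 1, so H_1 = Z_2.
  H_2: rank ker ∂_2 − rank ∂_3 = (12 − 12) − 0 = 0, and there is no ∂_3, so H_2 = 0.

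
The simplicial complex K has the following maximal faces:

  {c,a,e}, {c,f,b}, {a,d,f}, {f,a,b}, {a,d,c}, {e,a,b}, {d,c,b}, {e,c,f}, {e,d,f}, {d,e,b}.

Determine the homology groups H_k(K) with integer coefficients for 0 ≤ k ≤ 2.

H_0 ≅ Z,  H_1 ≅ Z/2,  H_2 = 0.

K has 6 vertices, 15 edges, 10 triangles.
rank ∂_0 = 0, rank ∂_1 = 5 ⇒ b_0 = 6 − 0 − 5 = 1; all invariant factors of ∂_1 are 1 so no torsion. So H_0 ≅ Z.
rank ∂_1 = 5, rank ∂_2 = 10 ⇒ b_1 = 15 − 5 − 10 = 0; ∂_2 has invariant factor(s) [2] giving torsion. So H_1 ≅ Z/2.
rank ∂_2 = 10, rank ∂_3 = 0 ⇒ b_2 = 10 − 10 − 0 = 0. So H_2 ≅ 0.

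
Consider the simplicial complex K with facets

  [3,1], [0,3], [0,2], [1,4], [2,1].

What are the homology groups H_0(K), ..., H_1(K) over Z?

Order the vertices as 0 < 1 < 2 < 3 < 4. Listing each simplex with vertices in this order, K has dimension 1 with simplices:

  0-simplices (5): [0], [1], [2], [3], [4]
  1-simplices (5): [0,2], [0,3], [1,2], [1,3], [1,4]

Hence C_0 ≅ Z^5, C_1 ≅ Z^5.

The boundary map ∂_1: C_1 → C_0 is given by ∂[p,q] = [q] − [p]. For instance
  ∂[1,2] = [2] − [1].
This gives a 5×5 integer matrix of rank 4; reducing to Smith normal form yields diagonal entries (1,1,1,1).

From H_k ≅ ker(∂_k) / im(∂_{k+1}) we obtain:

  H_0: rank C_0 − rank ∂_1 = 5 − 4 = 1, and the invariant factors of ∂_1 are all 1, so H_0 ≅ Z.
  H_1: rank ker ∂_1 − rank ∂_2 = (5 − 4) − 0 = 1, and there is no ∂_2, so H_1 ≅ Z.

H_0 = Z,  H_1 = Z.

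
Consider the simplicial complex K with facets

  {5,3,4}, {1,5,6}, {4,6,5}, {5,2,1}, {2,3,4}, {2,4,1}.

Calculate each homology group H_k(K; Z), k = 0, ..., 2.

H_0 ≅ Z,  H_1 ≅ Z,  H_2 = 0.

We work with the vertex ordering 1 < 2 < 3 < 4 < 5 < 6. The simplices of K, each written with vertices in increasing order, are:

  0-simplices (6): [1], [2], [3], [4], [5], [6]
  1-simplices (12): [1,2], [1,4], [1,5], [1,6], [2,3], [2,4], [2,5], [3,4], [3,5], [4,5], [4,6], [5,6]
  2-simplices (6): [1,2,4], [1,2,5], [1,5,6], [2,3,4], [3,4,5], [4,5,6]

Hence C_0 ≅ Z^6, C_1 ≅ Z^12, C_2 ≅ Z^6.

Boundary ∂_1: C_1 → C_0 sends each edge [p,q] (with p < q) to q − p.
The 6×12 boundary matrix has rank 5 and Smith normal form diag(1,1,1,1,1).

Boundary ∂_2: C_2 → C_1 sends each 2-simplex [p,q,r] to [q,r] − [p,r] + [p,q]. For instance
  ∂[1,5,6] = [5,6] − [1,6] + [1,5],
  ∂[1,2,4] = [2,4] − [1,4] + [1,2].
The resulting 12×6 matrix has rank 6, and its Smith normal form has invariant factors (1,1,1,1,1,1).

Reading off H_k = ker ∂_k / im ∂_{k+1}:

  H_0: rank C_0 − rank ∂_1 = 6 − 5 = 1, and the invariant factors of ∂_1 are all 1, so H_0 = Z.
  H_1: rank ker ∂_1 − rank ∂_2 = (12 − 5) − 6 = 1, and the invariant factors of ∂_2 are all 1, so H_1 = Z.
  H_2: rank ker ∂_2 − rank ∂_3 = (6 − 6) − 0 = 0, and there is no ∂_3, so H_2 = 0.

As a check, the Euler characteristic is 6 − 12 + 6 = 0, which agrees with 1 − 1 + 0 = 0.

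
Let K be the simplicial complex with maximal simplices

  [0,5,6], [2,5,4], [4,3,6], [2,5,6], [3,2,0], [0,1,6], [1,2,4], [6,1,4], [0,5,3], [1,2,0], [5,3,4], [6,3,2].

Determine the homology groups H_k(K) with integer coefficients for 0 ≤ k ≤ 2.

Take the total order 0 < 1 < 2 < 3 < 4 < 5 < 6 on the vertex set. Then K (dimension 2) consists of the simplices:

  0-simplices (7): [0], [1], [2], [3], [4], [5], [6]
  1-simplices (18): [0,1], [0,2], [0,3], [0,5], [0,6], [1,2], [1,4], [1,6], [2,3], [2,4], [2,5], [2,6], [3,4], [3,5], [3,6], [4,5], [4,6], [5,6]
  2-simplices (12): [0,1,2], [0,1,6], [0,2,3], [0,3,5], [0,5,6], [1,2,4], [1,4,6], [2,3,6], [2,4,5], [2,5,6], [3,4,5], [3,4,6]

Hence C_0 ≅ Z^7, C_1 ≅ Z^18, C_2 ≅ Z^12.

The boundary map ∂_1: C_1 → C_0 is given by ∂[p,q] = [q] − [p].
The 7×18 boundary matrix has rank 6 and Smith normal form diag(1,1,1,1,1,1).

Boundary ∂_2: C_2 → C_1 acts by ∂[p,q,r] = [q,r] − [p,r] + [p,q]. For instance
  ∂[1,4,6] = [4,6] − [1,6] + [1,4],
  ∂[0,2,3] = [2,3] − [0,3] + [0,2].
This gives a 18×12 integer matrix of rank 12; reducing to Smith normal form yields diagonal entries (1,1,1,1,1,1,1,1,1,1,1,2).

Reading off H_k = ker ∂_k / im ∂_{k+1}:

  H_0: rank C_0 − rank ∂_1 = 7 − 6 = 1, and the invariant factors of ∂_1 are all 1, so H_0 = Z.
  H_1: rank ker ∂_1 − rank ∂_2 = (18 − 6) − 12 = 0, and ∂_2 has invariant factor 2 > 1, so H_1 = Z/2Z.
  H_2: rank ker ∂_2 − rank ∂_3 = (12 − 12) − 0 = 0, and there is no ∂_3, so H_2 = 0.

H_0 = Z,  H_1 = Z/2Z,  H_2 = 0.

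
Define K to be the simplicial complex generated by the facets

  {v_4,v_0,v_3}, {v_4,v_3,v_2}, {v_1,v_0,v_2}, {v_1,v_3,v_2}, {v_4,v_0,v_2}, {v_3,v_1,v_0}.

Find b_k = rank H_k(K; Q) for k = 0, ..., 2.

K has 5 vertices, 9 edges, 6 triangles.
rank ∂_0 = 0, rank ∂_1 = 4 ⇒ b_0 = 5 − 0 − 4 = 1; all invariant factors of ∂_1 are 1 so no torsion. So H_0 ≅ Z.
rank ∂_1 = 4, rank ∂_2 = 5 ⇒ b_1 = 9 − 4 − 5 = 0; all invariant factors of ∂_2 are 1 so no torsion. So H_1 ≅ 0.
rank ∂_2 = 5, rank ∂_3 = 0 ⇒ b_2 = 6 − 5 − 0 = 1. So H_2 ≅ Z.

b_0 = 1, b_1 = 0, b_2 = 1.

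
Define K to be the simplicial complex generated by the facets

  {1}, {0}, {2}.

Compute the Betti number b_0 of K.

Order the vertices as 0 < 1 < 2. Listing each simplex with vertices in this order, K has dimension 0 with simplices:

  0-simplices (3): [0], [1], [2]

Hence C_0 ≅ Z^3.

Reading off H_k = ker ∂_k / im ∂_{k+1}:

  H_0: rank C_0 − rank ∂_1 = 3 − 0 = 3, and there is no ∂_1, so H_0 = Z^3.

Hence the Betti numbers are b_0 = 3.

b_0 = 3.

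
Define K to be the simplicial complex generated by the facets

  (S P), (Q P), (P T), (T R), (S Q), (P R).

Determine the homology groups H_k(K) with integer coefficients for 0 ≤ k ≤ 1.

H_0 ≅ Z,  H_1 ≅ Z^2.

Take the total order P < Q < R < S < T on the vertex set. Then K (dimension 1) consists of the simplices:

  0-simplices (5): P, Q, R, S, T
  1-simplices (6): PQ, PR, PS, PT, QS, RT

Hence C_0 ≅ Z^5, C_1 ≅ Z^6.

∂_1: C_1 → C_0 maps an edge to its endpoints' difference, ∂[p,q] = q − p. For instance
  ∂RT = T − R.
As a 5×6 matrix over Z this has rank 4, with invariant factors (1,1,1,1).

From H_k ≅ ker(∂_k) / im(∂_{k+1}) we obtain:

  H_0: rank C_0 − rank ∂_1 = 5 − 4 = 1, and the invariant factors of ∂_1 are all 1, so H_0 ≅ Z.
  H_1: rank ker ∂_1 − rank ∂_2 = (6 − 4) − 0 = 2, and there is no ∂_2, so H_1 ≅ Z^2.

As a check, the Euler characteristic is 5 − 6 = -1, which agrees with 1 − 2 = -1.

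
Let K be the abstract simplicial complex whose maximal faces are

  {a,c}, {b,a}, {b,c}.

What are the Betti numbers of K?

Take the total order a < b < c on the vertex set. Then K (dimension 1) consists of the simplices:

  0-simplices (3): a, b, c
  1-simplices (3): ab, ac, bc

Hence C_0 ≅ Z^3, C_1 ≅ Z^3.

∂_1: C_1 → C_0 sends each edge [p,q] (with p < q) to q − p. For instance
  ∂ac = c − a.
This gives a 3×3 integer matrix of rank 2; reducing to Smith normal form yields diagonal entries (1,1).

Computing H_k = (kernel of ∂_k) / (image of ∂_{k+1}):

  H_0: rank C_0 − rank ∂_1 = 3 − 2 = 1, and the invariant factors of ∂_1 are all 1, so H_0 ≅ Z.
  H_1: rank ker ∂_1 − rank ∂_2 = (3 − 2) − 0 = 1, and there is no ∂_2, so H_1 ≅ Z.

Hence the Betti numbers are b_0 = 1, b_1 = 1.

b_0 = 1, b_1 = 1.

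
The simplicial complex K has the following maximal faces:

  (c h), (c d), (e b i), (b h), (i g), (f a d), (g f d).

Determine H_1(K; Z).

Take the total order a < b < c < d < e < f < g < h < i on the vertex set. Then K (dimension 2) consists of the simplices:

  0-simplices (9): a, b, c, d, e, f, g, h, i
  1-simplices (12): ad, af, be, bh, bi, cd, ch, df, dg, ei, fg, gi
  2-simplices (3): adf, bei, dfg

Hence C_0 ≅ Z^9, C_1 ≅ Z^12, C_2 ≅ Z^3.

∂_1: C_1 → C_0 maps an edge to its endpoints' difference, ∂[p,q] = q − p. For instance
  ∂dg = g − d.
The resulting 9×12 matrix has rank 8, and its Smith normal form has invariant factors (1,1,1,1,1,1,1,1).

∂_2: C_2 → C_1 acts by ∂[p,q,r] = [q,r] − [p,r] + [p,q]. For instance
  ∂dfg = fg − dg + df,
  ∂adf = df − af + ad.
The 12×3 boundary matrix has rank 3 and Smith normal form diag(1,1,1).

Computing H_k = (kernel of ∂_k) / (image of ∂_{k+1}):

  H_1: rank ker ∂_1 − rank ∂_2 = (12 − 8) − 3 = 1, and the invariant factors of ∂_2 are all 1, so H_1 = Z.

H_1 ≅ Z.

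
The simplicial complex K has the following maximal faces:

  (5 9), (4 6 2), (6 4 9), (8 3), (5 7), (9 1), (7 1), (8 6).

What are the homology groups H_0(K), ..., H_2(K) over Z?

Fix the vertex order 1 < 2 < 3 < 4 < 5 < 6 < 7 < 8 < 9 and write every simplex with vertices in increasing order. Then dim K = 2 and the simplices of K are:

  0-simplices (9): [1], [2], [3], [4], [5], [6], [7], [8], [9]
  1-simplices (11): [1,7], [1,9], [2,4], [2,6], [3,8], [4,6], [4,9], [5,7], [5,9], [6,8], [6,9]
  2-simplices (2): [2,4,6], [4,6,9]

giving chain groups C_0 ≅ Z^9, C_1 ≅ Z^11, C_2 ≅ Z^2.

The boundary map ∂_1: C_1 → C_0 is given by ∂[p,q] = [q] − [p]. For instance
  ∂[1,7] = [7] − [1].
As a 9×11 matrix over Z this has rank 8, with invariant factors (1,1,1,1,1,1,1,1).

The boundary map ∂_2: C_2 → C_1 acts by ∂[p,q,r] = [q,r] − [p,r] + [p,q]. For instance
  ∂[2,4,6] = [4,6] − [2,6] + [2,4],
  ∂[4,6,9] = [6,9] − [4,9] + [4,6].
The resulting 11×2 matrix has rank 2, and its Smith normal form has invariant factors (1,1).

Computing H_k = (kernel of ∂_k) / (image of ∂_{k+1}):

  H_0: rank C_0 − rank ∂_1 = 9 − 8 = 1, and the invariant factors of ∂_1 are all 1, so H_0 = Z.
  H_1: rank ker ∂_1 − rank ∂_2 = (11 − 8) − 2 = 1, and the invariant factors of ∂_2 are all 1, so H_1 = Z.
  H_2: rank ker ∂_2 − rank ∂_3 = (2 − 2) − 0 = 0, and there is no ∂_3, so H_2 = 0.

H_0 ≅ Z,  H_1 ≅ Z,  H_2 = 0.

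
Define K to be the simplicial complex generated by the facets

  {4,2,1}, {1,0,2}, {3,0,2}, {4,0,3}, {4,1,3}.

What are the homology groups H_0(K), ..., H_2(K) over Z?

Order the vertices as 0 < 1 < 2 < 3 < 4. Listing each simplex with vertices in this order, K has dimension 2 with simplices:

  0-simplices (5): [0], [1], [2], [3], [4]
  1-simplices (10): [0,1], [0,2], [0,3], [0,4], [1,2], [1,3], [1,4], [2,3], [2,4], [3,4]
  2-simplices (5): [0,1,2], [0,2,3], [0,3,4], [1,2,4], [1,3,4]

so the chain groups are C_0 ≅ Z^5, C_1 ≅ Z^10, C_2 ≅ Z^5.

Boundary ∂_1: C_1 → C_0 maps an edge to its endpoints' difference, ∂[p,q] = q − p. For instance
  ∂[0,3] = [3] − [0].
This gives a 5×10 integer matrix of rank 4; reducing to Smith normal form yields diagonal entries (1,1,1,1).

∂_2: C_2 → C_1 acts by ∂[p,q,r] = [q,r] − [p,r] + [p,q]. For instance
  ∂[1,3,4] = [3,4] − [1,4] + [1,3],
  ∂[0,2,3] = [2,3] − [0,3] + [0,2].
As a 10×5 matrix over Z this has rank 5, with invariant factors (1,1,1,1,1).

Computing H_k = (kernel of ∂_k) / (image of ∂_{k+1}):

  H_0: rank C_0 − rank ∂_1 = 5 − 4 = 1, and the invariant factors of ∂_1 are all 1, so H_0 = Z.
  H_1: rank ker ∂_1 − rank ∂_2 = (10 − 4) − 5 = 1, and the invariant factors of ∂_2 are all 1, so H_1 = Z.
  H_2: rank ker ∂_2 − rank ∂_3 = (5 − 5) − 0 = 0, and there is no ∂_3, so H_2 = 0.

As a check, the Euler characteristic is 5 − 10 + 5 = 0, which agrees with 1 − 1 + 0 = 0.

H_0 = Z,  H_1 = Z,  H_2 = 0.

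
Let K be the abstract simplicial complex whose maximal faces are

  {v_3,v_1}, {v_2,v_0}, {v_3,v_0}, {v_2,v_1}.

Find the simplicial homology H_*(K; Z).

H_0 = Z,  H_1 = Z.

Fix the vertex order v_0 < v_1 < v_2 < v_3 and write every simplex with vertices in increasing order. Then dim K = 1 and the simplices of K are:

  0-simplices (4): [v_0], [v_1], [v_2], [v_3]
  1-simplices (4): [v_0,v_2], [v_0,v_3], [v_1,v_2], [v_1,v_3]

so the chain groups are C_0 ≅ Z^4, C_1 ≅ Z^4.

∂_1: C_1 → C_0 is given by ∂[p,q] = [q] − [p]. For instance
  ∂[v_0,v_2] = [v_2] − [v_0].
The 4×4 boundary matrix has rank 3 and Smith normal form diag(1,1,1).

From H_k ≅ ker(∂_k) / im(∂_{k+1}) we obtain:

  H_0: rank C_0 − rank ∂_1 = 4 − 3 = 1, and the invariant factors of ∂_1 are all 1, so H_0 = Z.
  H_1: rank ker ∂_1 − rank ∂_2 = (4 − 3) − 0 = 1, and there is no ∂_2, so H_1 = Z.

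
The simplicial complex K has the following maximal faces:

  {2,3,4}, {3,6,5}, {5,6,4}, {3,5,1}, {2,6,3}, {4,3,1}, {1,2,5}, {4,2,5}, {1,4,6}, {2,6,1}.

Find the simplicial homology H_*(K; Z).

H_0 = Z,  H_1 = Z/2Z,  H_2 = 0.

Fix the vertex order 1 < 2 < 3 < 4 < 5 < 6 and write every simplex with vertices in increasing order. Then dim K = 2 and the simplices of K are:

  0-simplices (6): [1], [2], [3], [4], [5], [6]
  1-simplices (15): [1,2], [1,3], [1,4], [1,5], [1,6], [2,3], [2,4], [2,5], [2,6], [3,4], [3,5], [3,6], [4,5], [4,6], [5,6]
  2-simplices (10): [1,2,5], [1,2,6], [1,3,4], [1,3,5], [1,4,6], [2,3,4], [2,3,6], [2,4,5], [3,5,6], [4,5,6]

so the chain groups are C_0 ≅ Z^6, C_1 ≅ Z^15, C_2 ≅ Z^10.

∂_1: C_1 → C_0 is given by ∂[p,q] = [q] − [p].
As a 6×15 matrix over Z this has rank 5, with invariant factors (1,1,1,1,1).

The boundary map ∂_2: C_2 → C_1 maps a triangle to the signed sum of its edges. For instance
  ∂[1,3,5] = [3,5] − [1,5] + [1,3],
  ∂[1,2,5] = [2,5] − [1,5] + [1,2].
As a 15×10 matrix over Z this has rank 10, with invariant factors (1,1,1,1,1,1,1,1,1,2).

Now H_k = ker ∂_k / im ∂_{k+1}, so:

  H_0: rank C_0 − rank ∂_1 = 6 − 5 = 1, and the invariant factors of ∂_1 are all 1, so H_0 ≅ Z.
  H_1: rank ker ∂_1 − rank ∂_2 = (15 − 5) − 10 = 0, and ∂_2 has invariant factor 2 > 1, so H_1 ≅ Z/2Z.
  H_2: rank ker ∂_2 − rank ∂_3 = (10 − 10) − 0 = 0, and there is no ∂_3, so H_2 ≅ 0.

As a check, the Euler characteristic is 6 − 15 + 10 = 1, which agrees with 1 − 0 + 0 = 1.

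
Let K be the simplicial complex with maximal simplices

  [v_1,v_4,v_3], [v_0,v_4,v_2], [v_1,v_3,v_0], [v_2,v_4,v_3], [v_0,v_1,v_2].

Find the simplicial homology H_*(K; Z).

We work with the vertex ordering v_0 < v_1 < v_2 < v_3 < v_4. The simplices of K, each written with vertices in increasing order, are:

  0-simplices (5): [v_0], [v_1], [v_2], [v_3], [v_4]
  1-simplices (10): [v_0,v_1], [v_0,v_2], [v_0,v_3], [v_0,v_4], [v_1,v_2], [v_1,v_3], [v_1,v_4], [v_2,v_3], [v_2,v_4], [v_3,v_4]
  2-simplices (5): [v_0,v_1,v_2], [v_0,v_1,v_3], [v_0,v_2,v_4], [v_1,v_3,v_4], [v_2,v_3,v_4]

so the chain groups are C_0 ≅ Z^5, C_1 ≅ Z^10, C_2 ≅ Z^5.

The boundary map ∂_1: C_1 → C_0 sends each edge [p,q] (with p < q) to q − p.
This gives a 5×10 integer matrix of rank 4; reducing to Smith normal form yields diagonal entries (1,1,1,1).

The boundary map ∂_2: C_2 → C_1 sends each 2-simplex [p,q,r] to [q,r] − [p,r] + [p,q]. For instance
  ∂[v_1,v_3,v_4] = [v_3,v_4] − [v_1,v_4] + [v_1,v_3],
  ∂[v_0,v_1,v_2] = [v_1,v_2] − [v_0,v_2] + [v_0,v_1].
The 10×5 boundary matrix has rank 5 and Smith normal form diag(1,1,1,1,1).

Reading off H_k = ker ∂_k / im ∂_{k+1}:

  H_0: rank C_0 − rank ∂_1 = 5 − 4 = 1, and the invariant factors of ∂_1 are all 1, so H_0 = Z.
  H_1: rank ker ∂_1 − rank ∂_2 = (10 − 4) − 5 = 1, and the invariant factors of ∂_2 are all 1, so H_1 = Z.
  H_2: rank ker ∂_2 − rank ∂_3 = (5 − 5) − 0 = 0, and there is no ∂_3, so H_2 = 0.

As a check, the Euler characteristic is 5 − 10 + 5 = 0, which agrees with 1 − 1 + 0 = 0.
(K is a triangulation of the Möbius band.)

H_0 ≅ Z,  H_1 ≅ Z,  H_2 = 0.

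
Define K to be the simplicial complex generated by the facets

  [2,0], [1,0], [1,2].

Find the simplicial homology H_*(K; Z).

We work with the vertex ordering 0 < 1 < 2. The simplices of K, each written with vertices in increasing order, are:

  0-simplices (3): [0], [1], [2]
  1-simplices (3): [0,1], [0,2], [1,2]

Hence C_0 ≅ Z^3, C_1 ≅ Z^3.

The boundary map ∂_1: C_1 → C_0 is given by ∂[p,q] = [q] − [p]. For instance
  ∂[1,2] = [2] − [1].
As a 3×3 matrix over Z this has rank 2, with invariant factors (1,1).

Reading off H_k = ker ∂_k / im ∂_{k+1}:

  H_0: rank C_0 − rank ∂_1 = 3 − 2 = 1, and the invariant factors of ∂_1 are all 1, so H_0 ≅ Z.
  H_1: rank ker ∂_1 − rank ∂_2 = (3 − 2) − 0 = 1, and there is no ∂_2, so H_1 ≅ Z.

As a check, the Euler characteristic is 3 − 3 = 0, which agrees with 1 − 1 = 0.
(K is a triangulation of the circle S^1.)

H_0 = Z,  H_1 = Z.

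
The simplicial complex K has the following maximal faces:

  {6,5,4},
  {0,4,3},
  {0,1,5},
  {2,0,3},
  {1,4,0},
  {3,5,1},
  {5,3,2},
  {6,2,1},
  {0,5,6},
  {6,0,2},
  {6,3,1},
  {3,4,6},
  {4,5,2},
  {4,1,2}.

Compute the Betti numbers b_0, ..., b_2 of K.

K has 7 vertices, 21 edges, 14 triangles.
rank ∂_0 = 0, rank ∂_1 = 6 ⇒ b_0 = 7 − 0 − 6 = 1; all invariant factors of ∂_1 are 1 so no torsion. So H_0 ≅ Z.
rank ∂_1 = 6, rank ∂_2 = 13 ⇒ b_1 = 21 − 6 − 13 = 2; all invariant factors of ∂_2 are 1 so no torsion. So H_1 ≅ Z^2.
rank ∂_2 = 13, rank ∂_3 = 0 ⇒ b_2 = 14 − 13 − 0 = 1. So H_2 ≅ Z.

b_0 = 1, b_1 = 2, b_2 = 1.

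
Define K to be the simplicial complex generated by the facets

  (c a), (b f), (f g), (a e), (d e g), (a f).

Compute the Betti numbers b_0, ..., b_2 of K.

Fix the vertex order a < b < c < d < e < f < g and write every simplex with vertices in increasing order. Then dim K = 2 and the simplices of K are:

  0-simplices (7): a, b, c, d, e, f, g
  1-simplices (8): ac, ae, af, bf, de, dg, eg, fg
  2-simplices (1): deg

so the chain groups are C_0 ≅ Z^7, C_1 ≅ Z^8, C_2 ≅ Z^1.

Boundary ∂_1: C_1 → C_0 is given by ∂[p,q] = [q] − [p]. For instance
  ∂ae = e − a.
The resulting 7×8 matrix has rank 6, and its Smith normal form has invariant factors (1,1,1,1,1,1).

The boundary map ∂_2: C_2 → C_1 acts by ∂[p,q,r] = [q,r] − [p,r] + [p,q]. For instance
  ∂deg = eg − dg + de.
As a 8×1 matrix over Z this has rank 1, with invariant factors (1).

From H_k ≅ ker(∂_k) / im(∂_{k+1}) we obtain:

  H_0: rank C_0 − rank ∂_1 = 7 − 6 = 1, and the invariant factors of ∂_1 are all 1, so H_0 ≅ Z.
  H_1: rank ker ∂_1 − rank ∂_2 = (8 − 6) − 1 = 1, and the invariant factors of ∂_2 are all 1, so H_1 ≅ Z.
  H_2: rank ker ∂_2 − rank ∂_3 = (1 − 1) − 0 = 0, and there is no ∂_3, so H_2 ≅ 0.

Hence the Betti numbers are b_0 = 1, b_1 = 1, b_2 = 0.

b_0 = 1, b_1 = 1, b_2 = 0.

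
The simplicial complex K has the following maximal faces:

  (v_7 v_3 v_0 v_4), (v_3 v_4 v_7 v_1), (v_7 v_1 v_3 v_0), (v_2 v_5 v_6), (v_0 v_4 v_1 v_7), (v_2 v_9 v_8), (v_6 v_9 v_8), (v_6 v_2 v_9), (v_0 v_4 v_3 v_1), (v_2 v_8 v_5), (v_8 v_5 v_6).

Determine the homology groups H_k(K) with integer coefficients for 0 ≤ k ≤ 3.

H_0 ≅ Z^2,  H_1 = 0,  H_2 ≅ Z,  H_3 ≅ Z.

Take the total order v_0 < v_1 < v_2 < v_3 < v_4 < v_5 < v_6 < v_7 < v_8 < v_9 on the vertex set. Then K (dimension 3) consists of the simplices:

  0-simplices (10): [v_0], [v_1], [v_2], [v_3], [v_4], [v_5], [v_6], [v_7], [v_8], [v_9]
  1-simplices (19): (19 of them)
  2-simplices (16): (16 of them)
  3-simplices (5): [v_0,v_1,v_3,v_4], [v_0,v_1,v_3,v_7], [v_0,v_1,v_4,v_7], [v_0,v_3,v_4,v_7], [v_1,v_3,v_4,v_7]

Hence C_0 ≅ Z^10, C_1 ≅ Z^19, C_2 ≅ Z^16, C_3 ≅ Z^5.

Boundary ∂_1: C_1 → C_0 sends each edge [p,q] (with p < q) to q − p.
The resulting 10×19 matrix has rank 8, and its Smith normal form has invariant factors (1,1,1,1,1,1,1,1).

The boundary map ∂_2: C_2 → C_1 maps a triangle to the signed sum of its edges. For instance
  ∂[v_0,v_4,v_7] = [v_4,v_7] − [v_0,v_7] + [v_0,v_4],
  ∂[v_0,v_1,v_3] = [v_1,v_3] − [v_0,v_3] + [v_0,v_1].
As a 19×16 matrix over Z this has rank 11, with invariant factors (1,1,1,1,1,1,1,1,1,1,1).

The boundary map ∂_3: C_3 → C_2 sends each 3-simplex σ to the alternating sum Σ_i (−1)^i (σ with its i-th vertex removed). For instance
  ∂[v_0,v_1,v_3,v_7] = [v_1,v_3,v_7] − [v_0,v_3,v_7] + [v_0,v_1,v_7] − [v_0,v_1,v_3],
  ∂[v_0,v_1,v_4,v_7] = [v_1,v_4,v_7] − [v_0,v_4,v_7] + [v_0,v_1,v_7] − [v_0,v_1,v_4].
The resulting 16×5 matrix has rank 4, and its Smith normal form has invariant factors (1,1,1,1).

Now H_k = ker ∂_k / im ∂_{k+1}, so:

  H_0: rank C_0 − rank ∂_1 = 10 − 8 = 2, and the invariant factors of ∂_1 are all 1, so H_0 = Z^2.
  H_1: rank ker ∂_1 − rank ∂_2 = (19 − 8) − 11 = 0, and the invariant factors of ∂_2 are all 1, so H_1 = 0.
  H_2: rank ker ∂_2 − rank ∂_3 = (16 − 11) − 4 = 1, and the invariant factors of ∂_3 are all 1, so H_2 = Z.
  H_3: rank ker ∂_3 − rank ∂_4 = (5 − 4) − 0 = 1, and there is no ∂_4, so H_3 = Z.

As a check, the Euler characteristic is 10 − 19 + 16 − 5 = 2, which agrees with 2 − 0 + 1 − 1 = 2.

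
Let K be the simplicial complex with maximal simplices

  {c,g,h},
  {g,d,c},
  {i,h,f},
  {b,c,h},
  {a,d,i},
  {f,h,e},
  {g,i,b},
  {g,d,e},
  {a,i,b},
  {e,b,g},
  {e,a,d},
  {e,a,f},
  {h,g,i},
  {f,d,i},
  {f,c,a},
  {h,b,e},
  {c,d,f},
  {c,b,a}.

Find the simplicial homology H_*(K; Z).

We work with the vertex ordering a < b < c < d < e < f < g < h < i. The simplices of K, each written with vertices in increasing order, are:

  0-simplices (9): a, b, c, d, e, f, g, h, i
  1-simplices (27): ab, ac, ad, ae, af, ai, bc, be, bg, bh, bi, cd, cf, cg, ch, de, df, dg, di, ef, eg, eh, fh, fi, gh, gi, hi
  2-simplices (18): abc, abi, acf, ade, adi, aef, bch, beg, beh, bgi, cdf, cdg, cgh, deg, dfi, efh, fhi, ghi

so the chain groups are C_0 ≅ Z^9, C_1 ≅ Z^27, C_2 ≅ Z^18.

Boundary ∂_1: C_1 → C_0 is given by ∂[p,q] = [q] − [p]. For instance
  ∂cf = f − c.
The 9×27 boundary matrix has rank 8 and Smith normal form diag(1,1,1,1,1,1,1,1).

∂_2: C_2 → C_1 acts by ∂[p,q,r] = [q,r] − [p,r] + [p,q]. For instance
  ∂fhi = hi − fi + fh,
  ∂abc = bc − ac + ab.
The resulting 27×18 matrix has rank 18, and its Smith normal form has invariant factors (1,1,1,1,1,1,1,1,1,1,1,1,1,1,1,1,1,2).

Now H_k = ker ∂_k / im ∂_{k+1}, so:

  H_0: rank C_0 − rank ∂_1 = 9 − 8 = 1, and the invariant factors of ∂_1 are all 1, so H_0 = Z.
  H_1: rank ker ∂_1 − rank ∂_2 = (27 − 8) − 18 = 1, and ∂_2 has invariant factor 2 > 1, so H_1 = Z ⊕ Z/2.
  H_2: rank ker ∂_2 − rank ∂_3 = (18 − 18) − 0 = 0, and there is no ∂_3, so H_2 = 0.

(K is a triangulation of the Klein bottle.)

H_0 ≅ Z,  H_1 ≅ Z ⊕ Z/2,  H_2 = 0.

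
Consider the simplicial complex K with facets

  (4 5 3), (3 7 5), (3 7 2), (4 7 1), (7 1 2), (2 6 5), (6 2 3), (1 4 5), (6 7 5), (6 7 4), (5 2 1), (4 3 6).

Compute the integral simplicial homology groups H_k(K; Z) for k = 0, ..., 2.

Take the total order 1 < 2 < 3 < 4 < 5 < 6 < 7 on the vertex set. Then K (dimension 2) consists of the simplices:

  0-simplices (7): [1], [2], [3], [4], [5], [6], [7]
  1-simplices (18): [1,2], [1,4], [1,5], [1,7], [2,3], [2,5], [2,6], [2,7], [3,4], [3,5], [3,6], [3,7], [4,5], [4,6], [4,7], [5,6], [5,7], [6,7]
  2-simplices (12): [1,2,5], [1,2,7], [1,4,5], [1,4,7], [2,3,6], [2,3,7], [2,5,6], [3,4,5], [3,4,6], [3,5,7], [4,6,7], [5,6,7]

giving chain groups C_0 ≅ Z^7, C_1 ≅ Z^18, C_2 ≅ Z^12.

∂_1: C_1 → C_0 sends each edge [p,q] (with p < q) to q − p. For instance
  ∂[2,5] = [5] − [2].
The resulting 7×18 matrix has rank 6, and its Smith normal form has invariant factors (1,1,1,1,1,1).

Boundary ∂_2: C_2 → C_1 acts by ∂[p,q,r] = [q,r] − [p,r] + [p,q]. For instance
  ∂[1,2,7] = [2,7] − [1,7] + [1,2],
  ∂[1,4,7] = [4,7] − [1,7] + [1,4].
As a 18×12 matrix over Z this has rank 12, with invariant factors (1,1,1,1,1,1,1,1,1,1,1,2).

Now H_k = ker ∂_k / im ∂_{k+1}, so:

  H_0: rank C_0 − rank ∂_1 = 7 − 6 = 1, and the invariant factors of ∂_1 are all 1, so H_0 = Z.
  H_1: rank ker ∂_1 − rank ∂_2 = (18 − 6) − 12 = 0, and ∂_2 has invariant factor 2 > 1, so H_1 = Z/2Z.
  H_2: rank ker ∂_2 − rank ∂_3 = (12 − 12) − 0 = 0, and there is no ∂_3, so H_2 = 0.

As a check, the Euler characteristic is 7 − 18 + 12 = 1, which agrees with 1 − 0 + 0 = 1.

H_0 = Z,  H_1 = Z/2Z,  H_2 = 0.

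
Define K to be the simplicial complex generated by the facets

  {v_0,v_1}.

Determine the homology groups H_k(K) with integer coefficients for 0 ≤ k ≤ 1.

We work with the vertex ordering v_0 < v_1. The simplices of K, each written with vertices in increasing order, are:

  0-simplices (2): [v_0], [v_1]
  1-simplices (1): [v_0,v_1]

giving chain groups C_0 ≅ Z^2, C_1 ≅ Z^1.

∂_1: C_1 → C_0 is given by ∂[p,q] = [q] − [p]. For instance
  ∂[v_0,v_1] = [v_1] − [v_0].
As a 2×1 matrix over Z this has rank 1, with invariant factors (1).

From H_k ≅ ker(∂_k) / im(∂_{k+1}) we obtain:

  H_0: rank C_0 − rank ∂_1 = 2 − 1 = 1, and the invariant factors of ∂_1 are all 1, so H_0 = Z.
  H_1: rank ker ∂_1 − rank ∂_2 = (1 − 1) − 0 = 0, and there is no ∂_2, so H_1 = 0.

As a check, the Euler characteristic is 2 − 1 = 1, which agrees with 1 − 0 = 1.

H_0 ≅ Z,  H_1 = 0.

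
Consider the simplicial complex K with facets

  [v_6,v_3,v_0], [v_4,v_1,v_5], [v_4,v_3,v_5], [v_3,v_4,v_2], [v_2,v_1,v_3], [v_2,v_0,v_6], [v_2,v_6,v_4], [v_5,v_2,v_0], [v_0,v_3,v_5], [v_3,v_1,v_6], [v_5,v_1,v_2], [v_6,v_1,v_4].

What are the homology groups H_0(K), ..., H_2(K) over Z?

H_0 = Z,  H_1 = Z/2,  H_2 = 0.

We work with the vertex ordering v_0 < v_1 < v_2 < v_3 < v_4 < v_5 < v_6. The simplices of K, each written with vertices in increasing order, are:

  0-simplices (7): [v_0], [v_1], [v_2], [v_3], [v_4], [v_5], [v_6]
  1-simplices (18): (18 of them)
  2-simplices (12): (12 of them)

Hence C_0 ≅ Z^7, C_1 ≅ Z^18, C_2 ≅ Z^12.

∂_1: C_1 → C_0 sends each edge [p,q] (with p < q) to q − p. For instance
  ∂[v_1,v_2] = [v_2] − [v_1].
This gives a 7×18 integer matrix of rank 6; reducing to Smith normal form yields diagonal entries (1,1,1,1,1,1).

Boundary ∂_2: C_2 → C_1 sends each 2-simplex [p,q,r] to [q,r] − [p,r] + [p,q]. For instance
  ∂[v_0,v_2,v_6] = [v_2,v_6] − [v_0,v_6] + [v_0,v_2],
  ∂[v_1,v_4,v_6] = [v_4,v_6] − [v_1,v_6] + [v_1,v_4].
As a 18×12 matrix over Z this has rank 12, with invariant factors (1,1,1,1,1,1,1,1,1,1,1,2).

Computing H_k = (kernel of ∂_k) / (image of ∂_{k+1}):

  H_0: rank C_0 − rank ∂_1 = 7 − 6 = 1, and the invariant factors of ∂_1 are all 1, so H_0 ≅ Z.
  H_1: rank ker ∂_1 − rank ∂_2 = (18 − 6) − 12 = 0, and ∂_2 has invariant factor 2 > 1, so H_1 ≅ Z/2.
  H_2: rank ker ∂_2 − rank ∂_3 = (12 − 12) − 0 = 0, and there is no ∂_3, so H_2 ≅ 0.

(K is a triangulation of the real projective plane RP^2.)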